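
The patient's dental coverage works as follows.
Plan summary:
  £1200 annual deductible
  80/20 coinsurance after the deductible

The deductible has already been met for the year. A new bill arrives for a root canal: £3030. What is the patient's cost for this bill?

With the deductible met, the entire £3030 is subject to coinsurance.
20% of £3030 = £606 falls to the patient.

£606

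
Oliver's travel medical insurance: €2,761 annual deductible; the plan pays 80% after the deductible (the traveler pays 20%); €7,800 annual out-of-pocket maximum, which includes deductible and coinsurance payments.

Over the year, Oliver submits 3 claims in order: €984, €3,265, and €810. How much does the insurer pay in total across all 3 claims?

Claim 1 (€984): fully absorbed by the deductible. Traveler pays €984; OOP now €984. Insurer: €984 − €984 = €0.
Claim 2 (€3,265): €1,777 finishes the deductible; €1,488 goes to coinsurance; 20% of €1,488 = €297.60. Traveler owes €2,074.60 (running OOP €3,058.60). Plan pays €3,265 − €2,074.60 = €1,190.40.
Claim 3 (€810): 20% coinsurance on €810 = €162. Traveler pays €162; OOP now €3,220.60. Plan pays €810 − €162 = €648.
Insurer total = bills − traveler's total = €5,059 − €3,220.60 = €1,838.40.

€1,838.40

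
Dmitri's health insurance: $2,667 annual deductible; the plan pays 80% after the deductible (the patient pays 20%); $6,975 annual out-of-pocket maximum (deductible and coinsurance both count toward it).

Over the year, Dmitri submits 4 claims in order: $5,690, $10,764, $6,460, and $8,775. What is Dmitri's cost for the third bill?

$1,292

Claim 1 ($5,690): $2,667 to deductible, leaving $3,023; 20% of $3,023 = $604.60. Patient pays $3,271.60; OOP now $3,271.60.
Claim 2 ($10,764): deductible met; 20% of $10,764 = $2,152.80. Cost to patient: $2,152.80. OOP to date $5,424.40.
Claim 3 ($6,460): deductible already satisfied, so patient's share is 20% × $6,460 = $1,292. Patient pays $1,292; OOP now $6,716.40.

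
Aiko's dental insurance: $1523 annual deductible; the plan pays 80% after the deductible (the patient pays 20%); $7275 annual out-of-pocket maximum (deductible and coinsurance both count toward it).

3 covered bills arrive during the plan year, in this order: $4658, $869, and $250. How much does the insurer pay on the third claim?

Claim 1 ($4658): deductible takes $1523, $3135 remains; patient's 20% is $627. Patient pays $2150; OOP now $2150. Plan pays $4658 − $2150 = $2508.
Claim 2 ($869): deductible already satisfied, so patient's share is 20% × $869 = $173.80. Patient pays $173.80; OOP now $2323.80. Insurer: $869 − $173.80 = $695.20.
Claim 3 ($250): deductible already satisfied, so patient's share is 20% × $250 = $50. Patient pays $50; OOP now $2373.80. Insurer: $250 − $50 = $200.

$200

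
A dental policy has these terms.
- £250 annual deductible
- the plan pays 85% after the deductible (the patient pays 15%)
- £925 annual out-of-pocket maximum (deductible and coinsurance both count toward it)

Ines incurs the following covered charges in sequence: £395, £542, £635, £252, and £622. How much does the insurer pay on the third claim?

£539.75

#1 (£395): £250 finishes the deductible; £145 goes to coinsurance; coinsurance £145 × 15% = £21.75. Patient owes £271.75 (running OOP £271.75). Insurer: £395 − £271.75 = £123.25.
#2 (£542): 15% coinsurance on £542 = £81.30. Patient pays £81.30; OOP now £353.05. Plan pays £542 − £81.30 = £460.70.
#3 (£635): deductible met; 15% of £635 = £95.25. Cost to patient: £95.25. OOP to date £448.30. Plan pays £635 − £95.25 = £539.75.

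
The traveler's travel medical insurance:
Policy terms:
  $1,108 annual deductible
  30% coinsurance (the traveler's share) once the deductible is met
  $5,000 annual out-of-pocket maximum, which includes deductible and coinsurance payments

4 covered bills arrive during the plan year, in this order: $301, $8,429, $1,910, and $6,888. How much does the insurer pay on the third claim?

#1 ($301): fully absorbed by the deductible. Cost to traveler: $301. OOP to date $301. Plan pays $301 − $301 = $0.
#2 ($8,429): $807 finishes the deductible; $7,622 goes to coinsurance; coinsurance $7,622 × 30% = $2,286.60. Traveler owes $3,093.60 (running OOP $3,394.60). Plan pays $8,429 − $3,093.60 = $5,335.40.
#3 ($1,910): deductible already satisfied, so traveler's share is 30% × $1,910 = $573. Cost to traveler: $573. OOP to date $3,967.60. Plan pays $1,910 − $573 = $1,337.

$1,337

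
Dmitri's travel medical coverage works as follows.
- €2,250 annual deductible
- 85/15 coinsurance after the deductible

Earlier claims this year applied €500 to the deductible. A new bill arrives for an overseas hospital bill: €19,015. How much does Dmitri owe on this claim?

Remaining deductible: €2,250 − €500 = €1,750.
That leaves €19,015 − €1,750 = €17,265 for coinsurance.
15% of €17,265 = €2,589.75 falls to the traveler.
That puts the traveler's cost at €1,750 + €2,589.75 = €4,339.75.

€4,339.75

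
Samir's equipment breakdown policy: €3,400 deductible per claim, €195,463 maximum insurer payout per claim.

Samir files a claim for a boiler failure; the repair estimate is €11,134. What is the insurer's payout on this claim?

€7,734

Subtract the deductible: €11,134 − €3,400 = €7,734.
That's under the €195,463 cap, so the insurer reimburses the full €7,734.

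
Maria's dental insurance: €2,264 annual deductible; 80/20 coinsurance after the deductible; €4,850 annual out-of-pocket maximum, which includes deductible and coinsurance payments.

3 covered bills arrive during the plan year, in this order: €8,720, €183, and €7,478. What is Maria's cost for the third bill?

#1 (€8,720): deductible takes €2,264, €6,456 remains; coinsurance €6,456 × 20% = €1,291.20. Cost to patient: €3,555.20. OOP to date €3,555.20.
#2 (€183): 20% coinsurance on €183 = €36.60. Patient owes €36.60 (running OOP €3,591.80).
#3 (€7,478): 20% coinsurance on €7,478 = €1,495.60. OOP would hit €5,087.40 > €4,850, so the cap limits the patient to €4,850 − €3,591.80 = €1,258.20.

€1,258.20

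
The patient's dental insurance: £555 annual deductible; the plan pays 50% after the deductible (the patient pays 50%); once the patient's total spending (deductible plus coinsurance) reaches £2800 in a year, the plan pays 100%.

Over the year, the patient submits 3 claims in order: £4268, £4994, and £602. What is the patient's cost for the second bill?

#1 (£4268): £555 to deductible, leaving £3713; 50% of £3713 = £1856.50. Cost to patient: £2411.50. OOP to date £2411.50.
#2 (£4994): 50% coinsurance on £4994 = £2497. OOP would hit £4908.50 > £2800, so the cap limits the patient to £2800 − £2411.50 = £388.50.

£388.50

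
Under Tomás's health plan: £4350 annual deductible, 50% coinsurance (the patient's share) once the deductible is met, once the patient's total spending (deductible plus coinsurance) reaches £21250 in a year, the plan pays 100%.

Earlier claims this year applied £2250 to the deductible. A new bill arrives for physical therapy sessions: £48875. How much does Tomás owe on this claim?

£19000

Remaining deductible: £4350 − £2250 = £2100.
That leaves £48875 − £2100 = £46775 for coinsurance.
Coinsurance: £46775 × 50% = £23387.50.
That puts the patient's cost at £2100 + £23387.50 = £25487.50 before any cap.
That would bring total out-of-pocket to £27737.50, past the £21250 cap. The patient is capped at £21250 − £2250 = £19000 on this claim.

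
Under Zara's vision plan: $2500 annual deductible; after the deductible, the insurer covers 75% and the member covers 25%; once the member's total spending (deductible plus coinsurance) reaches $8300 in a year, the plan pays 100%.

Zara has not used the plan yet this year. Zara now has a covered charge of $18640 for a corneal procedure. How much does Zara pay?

Deductible not yet touched, so the first $2500 of the bill goes to the deductible.
After the $2500 deductible portion, $18640 − $2500 = $16140 is subject to coinsurance.
Coinsurance: $16140 × 25% = $4035.
Member responsibility before any cap: $2500 + $4035 = $6535.
Total out-of-pocket so far would be $0 + $6535 = $6535, below the $8300 cap — no reduction.

$6535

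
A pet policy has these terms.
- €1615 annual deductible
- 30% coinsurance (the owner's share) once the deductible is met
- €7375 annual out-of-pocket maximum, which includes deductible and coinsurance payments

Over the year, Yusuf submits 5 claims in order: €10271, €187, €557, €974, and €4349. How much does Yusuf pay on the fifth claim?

Claim 1 — €10271: €1615 finishes the deductible; €8656 goes to coinsurance; coinsurance €8656 × 30% = €2596.80. Owner pays €4211.80; OOP now €4211.80.
Claim 2 — €187: deductible already satisfied, so owner's share is 30% × €187 = €56.10. Owner owes €56.10 (running OOP €4267.90).
Claim 3 — €557: deductible already satisfied, so owner's share is 30% × €557 = €167.10. Cost to owner: €167.10. OOP to date €4435.
Claim 4 — €974: 30% coinsurance on €974 = €292.20. Owner pays €292.20; OOP now €4727.20.
Claim 5 — €4349: 30% coinsurance on €4349 = €1304.70. Owner pays €1304.70; OOP now €6031.90.

€1304.70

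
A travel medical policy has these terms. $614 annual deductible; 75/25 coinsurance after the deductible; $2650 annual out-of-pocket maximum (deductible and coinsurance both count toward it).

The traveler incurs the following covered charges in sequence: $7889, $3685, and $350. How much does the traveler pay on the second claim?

Bill 1, $7889: $614 finishes the deductible; $7275 goes to coinsurance; 25% of $7275 = $1818.75. Traveler owes $2432.75 (running OOP $2432.75).
Bill 2, $3685: deductible already satisfied, so traveler's share is 25% × $3685 = $921.25. OOP would hit $3354 > $2650, so the cap limits the traveler to $2650 − $2432.75 = $217.25.

$217.25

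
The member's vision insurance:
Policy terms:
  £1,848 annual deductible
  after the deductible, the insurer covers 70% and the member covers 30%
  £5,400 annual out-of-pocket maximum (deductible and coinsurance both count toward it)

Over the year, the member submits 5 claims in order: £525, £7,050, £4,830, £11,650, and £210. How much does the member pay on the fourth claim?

£384.90

Claim 1 (£525): all of it applies to the deductible. Member pays £525; OOP now £525.
Claim 2 (£7,050): deductible takes £1,323, £5,727 remains; coinsurance £5,727 × 30% = £1,718.10. Member pays £3,041.10; OOP now £3,566.10.
Claim 3 (£4,830): deductible met; 30% of £4,830 = £1,449. Member pays £1,449; OOP now £5,015.10.
Claim 4 (£11,650): deductible already satisfied, so member's share is 30% × £11,650 = £3,495. That would push OOP to £8,510.10, over the £5,400 cap, so member pays £5,400 − £5,015.10 = £384.90.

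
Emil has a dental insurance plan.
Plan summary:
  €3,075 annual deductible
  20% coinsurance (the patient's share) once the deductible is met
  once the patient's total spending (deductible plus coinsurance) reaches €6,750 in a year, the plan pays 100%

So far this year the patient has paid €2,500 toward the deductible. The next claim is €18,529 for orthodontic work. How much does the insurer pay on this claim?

€14,363.20

Deductible still to meet: €3,075 − €2,500 = €575.
The remaining €17,954 (= €18,529 − €575) moves to coinsurance.
Coinsurance: €17,954 × 20% = €3,590.80.
Patient responsibility before any cap: €575 + €3,590.80 = €4,165.80.
Cumulative spending €2,500 + €4,165.80 = €6,665.80 stays under the €6,750 maximum.
Insurer pays the balance: €18,529 − €4,165.80 = €14,363.20.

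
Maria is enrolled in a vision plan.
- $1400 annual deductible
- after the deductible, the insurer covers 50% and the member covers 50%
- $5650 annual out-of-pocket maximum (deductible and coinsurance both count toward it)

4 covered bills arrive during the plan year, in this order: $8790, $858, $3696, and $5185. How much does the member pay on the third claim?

$126

Claim 1 — $8790: $1400 finishes the deductible; $7390 goes to coinsurance; coinsurance $7390 × 50% = $3695. Member owes $5095 (running OOP $5095).
Claim 2 — $858: deductible already satisfied, so member's share is 50% × $858 = $429. Cost to member: $429. OOP to date $5524.
Claim 3 — $3696: deductible met; 50% of $3696 = $1848. Adding that to $5524 gives $7372, past the $5650 cap; member pays only $5650 − $5524 = $126.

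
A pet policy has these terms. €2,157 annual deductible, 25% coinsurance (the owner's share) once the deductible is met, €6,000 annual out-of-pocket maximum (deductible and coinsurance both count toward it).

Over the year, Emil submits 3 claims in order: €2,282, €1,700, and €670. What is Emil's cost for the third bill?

Bill 1, €2,282: €2,157 to deductible, leaving €125; owner's 25% is €31.25. Owner owes €2,188.25 (running OOP €2,188.25).
Bill 2, €1,700: deductible met; 25% of €1,700 = €425. Owner pays €425; OOP now €2,613.25.
Bill 3, €670: 25% coinsurance on €670 = €167.50. Owner owes €167.50 (running OOP €2,780.75).

€167.50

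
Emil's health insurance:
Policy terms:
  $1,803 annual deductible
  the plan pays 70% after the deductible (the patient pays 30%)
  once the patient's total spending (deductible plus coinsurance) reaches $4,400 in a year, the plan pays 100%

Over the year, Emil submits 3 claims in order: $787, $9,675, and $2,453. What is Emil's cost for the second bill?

Claim 1 ($787): all of it applies to the deductible. Cost to patient: $787. OOP to date $787.
Claim 2 ($9,675): $1,016 finishes the deductible; $8,659 goes to coinsurance; patient's 30% is $2,597.70. Claim cost before the cap: $1,016 + $2,597.70 = $3,613.70. That would push OOP to $4,400.70, over the $4,400 cap, so patient pays $4,400 − $787 = $3,613.

$3,613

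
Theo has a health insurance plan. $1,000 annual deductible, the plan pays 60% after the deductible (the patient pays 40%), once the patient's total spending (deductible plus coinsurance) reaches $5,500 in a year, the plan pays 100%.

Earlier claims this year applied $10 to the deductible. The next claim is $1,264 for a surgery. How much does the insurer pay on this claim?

Deductible still to meet: $1,000 − $10 = $990.
After the $990 deductible portion, $1,264 − $990 = $274 is subject to coinsurance.
Coinsurance: $274 × 40% = $109.60.
Patient responsibility before any cap: $990 + $109.60 = $1,099.60.
Total out-of-pocket so far would be $10 + $1,099.60 = $1,109.60, below the $5,500 cap — no reduction.
The insurer covers the remainder: $1,264 − $1,099.60 = $164.40.

$164.40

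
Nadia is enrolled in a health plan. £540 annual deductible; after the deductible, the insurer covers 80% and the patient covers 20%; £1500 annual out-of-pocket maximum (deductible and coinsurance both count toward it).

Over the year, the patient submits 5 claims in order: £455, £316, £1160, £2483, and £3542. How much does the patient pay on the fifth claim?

£185.20

Claim 1 — £455: all of it applies to the deductible. Cost to patient: £455. OOP to date £455.
Claim 2 — £316: £85 finishes the deductible; £231 goes to coinsurance; 20% of £231 = £46.20. Cost to patient: £131.20. OOP to date £586.20.
Claim 3 — £1160: deductible met; 20% of £1160 = £232. Patient pays £232; OOP now £818.20.
Claim 4 — £2483: deductible already satisfied, so patient's share is 20% × £2483 = £496.60. Patient pays £496.60; OOP now £1314.80.
Claim 5 — £3542: deductible met; 20% of £3542 = £708.40. That would push OOP to £2023.20, over the £1500 cap, so patient pays £1500 − £1314.80 = £185.20.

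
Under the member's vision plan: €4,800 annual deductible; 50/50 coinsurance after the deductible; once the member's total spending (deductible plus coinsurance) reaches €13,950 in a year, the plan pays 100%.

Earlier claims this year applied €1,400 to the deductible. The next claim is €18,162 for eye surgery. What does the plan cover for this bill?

€7,381

Deductible still to meet: €4,800 − €1,400 = €3,400.
That leaves €18,162 − €3,400 = €14,762 for coinsurance.
Coinsurance: €14,762 × 50% = €7,381.
So the member owes €3,400 + €7,381 = €10,781 before any cap.
Total out-of-pocket so far would be €1,400 + €10,781 = €12,181, below the €13,950 cap — no reduction.
The plan picks up €18,162 − €10,781 = €7,381.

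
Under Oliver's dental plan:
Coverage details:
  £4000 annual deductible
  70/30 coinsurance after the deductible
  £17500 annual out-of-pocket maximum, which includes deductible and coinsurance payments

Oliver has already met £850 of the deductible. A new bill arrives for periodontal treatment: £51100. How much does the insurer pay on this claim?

Deductible still to meet: £4000 − £850 = £3150.
After the £3150 deductible portion, £51100 − £3150 = £47950 is subject to coinsurance.
Coinsurance: £47950 × 30% = £14385.
So the patient owes £3150 + £14385 = £17535 before any cap.
That would bring total out-of-pocket to £18385, past the £17500 cap. The patient is capped at £17500 − £850 = £16650 on this claim.
Insurer pays the balance: £51100 − £16650 = £34450.

£34450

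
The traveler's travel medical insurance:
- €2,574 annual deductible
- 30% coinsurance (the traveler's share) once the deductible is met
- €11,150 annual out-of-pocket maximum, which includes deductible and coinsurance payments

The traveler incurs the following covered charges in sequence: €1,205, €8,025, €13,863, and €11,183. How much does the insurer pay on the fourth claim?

Claim 1 — €1,205: all of it applies to the deductible. Traveler pays €1,205; OOP now €1,205. Insurer: €1,205 − €1,205 = €0.
Claim 2 — €8,025: €1,369 finishes the deductible; €6,656 goes to coinsurance; coinsurance €6,656 × 30% = €1,996.80. Cost to traveler: €3,365.80. OOP to date €4,570.80. Insurer: €8,025 − €3,365.80 = €4,659.20.
Claim 3 — €13,863: deductible already satisfied, so traveler's share is 30% × €13,863 = €4,158.90. Cost to traveler: €4,158.90. OOP to date €8,729.70. Plan pays €13,863 − €4,158.90 = €9,704.10.
Claim 4 — €11,183: deductible met; 30% of €11,183 = €3,354.90. Adding that to €8,729.70 gives €12,084.60, past the €11,150 cap; traveler pays only €11,150 − €8,729.70 = €2,420.30. Plan pays €11,183 − €2,420.30 = €8,762.70.

€8,762.70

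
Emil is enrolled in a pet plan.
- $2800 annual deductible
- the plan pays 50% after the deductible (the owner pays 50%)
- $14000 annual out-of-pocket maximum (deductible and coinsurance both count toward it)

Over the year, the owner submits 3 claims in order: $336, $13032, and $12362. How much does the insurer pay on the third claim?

#1 ($336): entire amount goes to the deductible. Owner pays $336; OOP now $336. Plan pays $336 − $336 = $0.
#2 ($13032): $2464 finishes the deductible; $10568 goes to coinsurance; 50% of $10568 = $5284. Cost to owner: $7748. OOP to date $8084. Plan pays $13032 − $7748 = $5284.
#3 ($12362): 50% coinsurance on $12362 = $6181. That would push OOP to $14265, over the $14000 cap, so owner pays $14000 − $8084 = $5916. Insurer: $12362 − $5916 = $6446.

$6446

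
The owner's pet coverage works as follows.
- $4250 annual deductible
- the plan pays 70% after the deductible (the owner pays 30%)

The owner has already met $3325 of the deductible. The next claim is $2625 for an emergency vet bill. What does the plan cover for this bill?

$1190

Remaining deductible: $4250 − $3325 = $925.
After the $925 deductible portion, $2625 − $925 = $1700 is subject to coinsurance.
30% of $1700 = $510 falls to the owner.
So the owner owes $925 + $510 = $1435.
Insurer pays the balance: $2625 − $1435 = $1190.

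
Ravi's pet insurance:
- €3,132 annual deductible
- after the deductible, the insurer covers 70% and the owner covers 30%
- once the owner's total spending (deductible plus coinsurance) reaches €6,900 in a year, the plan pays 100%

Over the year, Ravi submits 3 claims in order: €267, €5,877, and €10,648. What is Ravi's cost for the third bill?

€2,864.40

#1 (€267): fully absorbed by the deductible. Cost to owner: €267. OOP to date €267.
#2 (€5,877): €2,865 to deductible, leaving €3,012; coinsurance €3,012 × 30% = €903.60. Owner owes €3,768.60 (running OOP €4,035.60).
#3 (€10,648): deductible met; 30% of €10,648 = €3,194.40. OOP would hit €7,230 > €6,900, so the cap limits the owner to €6,900 − €4,035.60 = €2,864.40.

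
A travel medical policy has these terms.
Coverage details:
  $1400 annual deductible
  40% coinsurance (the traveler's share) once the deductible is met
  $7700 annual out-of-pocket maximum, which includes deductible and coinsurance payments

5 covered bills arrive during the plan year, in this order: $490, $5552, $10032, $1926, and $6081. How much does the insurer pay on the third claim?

$6019.20

Claim 1 ($490): entire amount goes to the deductible. Cost to traveler: $490. OOP to date $490. Plan pays $490 − $490 = $0.
Claim 2 ($5552): deductible takes $910, $4642 remains; 40% of $4642 = $1856.80. Traveler pays $2766.80; OOP now $3256.80. Plan pays $5552 − $2766.80 = $2785.20.
Claim 3 ($10032): deductible met; 40% of $10032 = $4012.80. Traveler pays $4012.80; OOP now $7269.60. Insurer: $10032 − $4012.80 = $6019.20.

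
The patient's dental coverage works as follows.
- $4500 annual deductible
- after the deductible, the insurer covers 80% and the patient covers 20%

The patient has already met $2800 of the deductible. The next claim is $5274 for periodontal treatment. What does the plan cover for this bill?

$2859.20

$2800 of the $4500 deductible is already met, leaving $1700.
The remaining $3574 (= $5274 − $1700) moves to coinsurance.
Patient's 20% share of $3574 is $714.80.
So the patient owes $1700 + $714.80 = $2414.80.
Insurer pays the balance: $5274 − $2414.80 = $2859.20.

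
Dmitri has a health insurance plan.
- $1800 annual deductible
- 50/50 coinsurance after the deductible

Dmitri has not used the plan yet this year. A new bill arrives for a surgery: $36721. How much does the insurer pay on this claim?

The full $1800 deductible is still open; $1800 of this bill applies to it.
That leaves $36721 − $1800 = $34921 for coinsurance.
Patient's 50% share of $34921 is $17460.50.
That puts the patient's cost at $1800 + $17460.50 = $19260.50.
The insurer covers the remainder: $36721 − $19260.50 = $17460.50.

$17460.50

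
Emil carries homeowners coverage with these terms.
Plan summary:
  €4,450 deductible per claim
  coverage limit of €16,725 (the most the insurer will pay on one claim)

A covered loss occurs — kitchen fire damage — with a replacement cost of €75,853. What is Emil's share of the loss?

€59,128

Less the €4,450 deductible: €75,853 − €4,450 = €71,403.
€71,403 exceeds the €16,725 limit, so the insurer pays the limit: €16,725.
The homeowner bears the rest of the original loss: €75,853 − €16,725 = €59,128.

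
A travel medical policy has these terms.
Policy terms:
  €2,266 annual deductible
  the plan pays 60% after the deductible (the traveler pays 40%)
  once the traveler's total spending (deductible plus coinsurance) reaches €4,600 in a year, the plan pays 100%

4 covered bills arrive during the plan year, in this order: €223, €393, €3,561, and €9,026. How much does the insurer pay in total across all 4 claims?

€8,603

Claim 1 (€223): all of it applies to the deductible. Traveler pays €223; OOP now €223. Plan pays €223 − €223 = €0.
Claim 2 (€393): fully absorbed by the deductible. Cost to traveler: €393. OOP to date €616. Plan pays €393 − €393 = €0.
Claim 3 (€3,561): €1,650 finishes the deductible; €1,911 goes to coinsurance; 40% of €1,911 = €764.40. Traveler owes €2,414.40 (running OOP €3,030.40). Plan pays €3,561 − €2,414.40 = €1,146.60.
Claim 4 (€9,026): 40% coinsurance on €9,026 = €3,610.40. Adding that to €3,030.40 gives €6,640.80, past the €4,600 cap; traveler pays only €4,600 − €3,030.40 = €1,569.60. Plan pays €9,026 − €1,569.60 = €7,456.40.
Insurer total = bills − traveler's total = €13,203 − €4,600 = €8,603.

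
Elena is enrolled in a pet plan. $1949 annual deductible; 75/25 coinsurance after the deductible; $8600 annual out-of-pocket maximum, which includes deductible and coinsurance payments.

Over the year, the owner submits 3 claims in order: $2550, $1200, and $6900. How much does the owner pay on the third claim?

$1725

#1 ($2550): $1949 to deductible, leaving $601; coinsurance $601 × 25% = $150.25. Cost to owner: $2099.25. OOP to date $2099.25.
#2 ($1200): deductible met; 25% of $1200 = $300. Cost to owner: $300. OOP to date $2399.25.
#3 ($6900): deductible already satisfied, so owner's share is 25% × $6900 = $1725. Cost to owner: $1725. OOP to date $4124.25.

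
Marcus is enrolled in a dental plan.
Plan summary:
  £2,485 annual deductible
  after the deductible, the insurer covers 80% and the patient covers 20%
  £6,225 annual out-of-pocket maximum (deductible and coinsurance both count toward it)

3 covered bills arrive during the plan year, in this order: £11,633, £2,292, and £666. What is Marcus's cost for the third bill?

£133.20

#1 (£11,633): deductible takes £2,485, £9,148 remains; 20% of £9,148 = £1,829.60. Patient pays £4,314.60; OOP now £4,314.60.
#2 (£2,292): deductible met; 20% of £2,292 = £458.40. Patient owes £458.40 (running OOP £4,773).
#3 (£666): deductible met; 20% of £666 = £133.20. Patient pays £133.20; OOP now £4,906.20.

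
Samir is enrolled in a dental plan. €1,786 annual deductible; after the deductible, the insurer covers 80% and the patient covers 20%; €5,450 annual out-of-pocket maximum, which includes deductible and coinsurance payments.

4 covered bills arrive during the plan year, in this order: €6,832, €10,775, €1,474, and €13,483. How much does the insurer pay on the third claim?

€1,179.20

#1 (€6,832): €1,786 to deductible, leaving €5,046; coinsurance €5,046 × 20% = €1,009.20. Patient pays €2,795.20; OOP now €2,795.20. Insurer: €6,832 − €2,795.20 = €4,036.80.
#2 (€10,775): deductible already satisfied, so patient's share is 20% × €10,775 = €2,155. Cost to patient: €2,155. OOP to date €4,950.20. Insurer: €10,775 − €2,155 = €8,620.
#3 (€1,474): deductible already satisfied, so patient's share is 20% × €1,474 = €294.80. Patient pays €294.80; OOP now €5,245. Insurer: €1,474 − €294.80 = €1,179.20.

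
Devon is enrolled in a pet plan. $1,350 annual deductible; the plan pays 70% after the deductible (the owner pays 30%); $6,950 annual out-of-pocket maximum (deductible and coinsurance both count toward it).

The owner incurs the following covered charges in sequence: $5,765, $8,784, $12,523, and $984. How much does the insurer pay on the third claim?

#1 ($5,765): $1,350 to deductible, leaving $4,415; owner's 30% is $1,324.50. Owner pays $2,674.50; OOP now $2,674.50. Plan pays $5,765 − $2,674.50 = $3,090.50.
#2 ($8,784): deductible already satisfied, so owner's share is 30% × $8,784 = $2,635.20. Cost to owner: $2,635.20. OOP to date $5,309.70. Insurer: $8,784 − $2,635.20 = $6,148.80.
#3 ($12,523): deductible already satisfied, so owner's share is 30% × $12,523 = $3,756.90. Adding that to $5,309.70 gives $9,066.60, past the $6,950 cap; owner pays only $6,950 − $5,309.70 = $1,640.30. Insurer: $12,523 − $1,640.30 = $10,882.70.

$10,882.70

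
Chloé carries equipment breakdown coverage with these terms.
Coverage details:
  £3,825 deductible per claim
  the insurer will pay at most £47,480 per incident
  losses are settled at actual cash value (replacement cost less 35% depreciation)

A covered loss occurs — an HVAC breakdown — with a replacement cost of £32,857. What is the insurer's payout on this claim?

Actual cash value after 35% depreciation: £32,857 × 65% = £21,357.05.
Less the £3,825 deductible: £21,357.05 − £3,825 = £17,532.05.
£17,532.05 is within the £47,480 limit, so the insurer pays £17,532.05.

£17,532.05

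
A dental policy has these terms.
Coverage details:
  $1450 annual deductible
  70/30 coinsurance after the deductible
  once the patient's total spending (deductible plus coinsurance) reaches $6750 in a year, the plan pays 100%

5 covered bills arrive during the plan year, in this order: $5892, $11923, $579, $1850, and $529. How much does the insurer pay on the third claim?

$405.30

#1 ($5892): deductible takes $1450, $4442 remains; 30% of $4442 = $1332.60. Patient pays $2782.60; OOP now $2782.60. Plan pays $5892 − $2782.60 = $3109.40.
#2 ($11923): deductible already satisfied, so patient's share is 30% × $11923 = $3576.90. Patient owes $3576.90 (running OOP $6359.50). Insurer: $11923 − $3576.90 = $8346.10.
#3 ($579): deductible met; 30% of $579 = $173.70. Patient owes $173.70 (running OOP $6533.20). Plan pays $579 − $173.70 = $405.30.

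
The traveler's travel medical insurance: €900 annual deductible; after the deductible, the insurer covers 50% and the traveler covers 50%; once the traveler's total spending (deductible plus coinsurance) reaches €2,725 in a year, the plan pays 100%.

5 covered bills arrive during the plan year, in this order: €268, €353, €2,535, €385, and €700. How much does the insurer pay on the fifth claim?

€350

Claim 1 (€268): entire amount goes to the deductible. Traveler owes €268 (running OOP €268). Plan pays €268 − €268 = €0.
Claim 2 (€353): fully absorbed by the deductible. Traveler pays €353; OOP now €621. Insurer: €353 − €353 = €0.
Claim 3 (€2,535): €279 to deductible, leaving €2,256; traveler's 50% is €1,128. Traveler pays €1,407; OOP now €2,028. Insurer: €2,535 − €1,407 = €1,128.
Claim 4 (€385): 50% coinsurance on €385 = €192.50. Traveler pays €192.50; OOP now €2,220.50. Plan pays €385 − €192.50 = €192.50.
Claim 5 (€700): deductible met; 50% of €700 = €350. Cost to traveler: €350. OOP to date €2,570.50. Insurer: €700 − €350 = €350.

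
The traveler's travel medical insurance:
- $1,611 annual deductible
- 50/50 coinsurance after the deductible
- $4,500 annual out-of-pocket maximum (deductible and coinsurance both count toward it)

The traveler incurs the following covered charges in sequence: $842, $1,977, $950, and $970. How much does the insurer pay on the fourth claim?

Claim 1 ($842): fully absorbed by the deductible. Cost to traveler: $842. OOP to date $842. Plan pays $842 − $842 = $0.
Claim 2 ($1,977): $769 to deductible, leaving $1,208; traveler's 50% is $604. Cost to traveler: $1,373. OOP to date $2,215. Insurer: $1,977 − $1,373 = $604.
Claim 3 ($950): 50% coinsurance on $950 = $475. Cost to traveler: $475. OOP to date $2,690. Plan pays $950 − $475 = $475.
Claim 4 ($970): deductible already satisfied, so traveler's share is 50% × $970 = $485. Cost to traveler: $485. OOP to date $3,175. Insurer: $970 − $485 = $485.

$485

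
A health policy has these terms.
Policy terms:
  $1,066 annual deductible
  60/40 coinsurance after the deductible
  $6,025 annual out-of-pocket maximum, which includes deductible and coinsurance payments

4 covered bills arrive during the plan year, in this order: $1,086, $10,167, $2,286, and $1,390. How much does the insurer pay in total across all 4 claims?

Claim 1 — $1,086: $1,066 finishes the deductible; $20 goes to coinsurance; coinsurance $20 × 40% = $8. Cost to patient: $1,074. OOP to date $1,074. Insurer: $1,086 − $1,074 = $12.
Claim 2 — $10,167: 40% coinsurance on $10,167 = $4,066.80. Cost to patient: $4,066.80. OOP to date $5,140.80. Insurer: $10,167 − $4,066.80 = $6,100.20.
Claim 3 — $2,286: deductible met; 40% of $2,286 = $914.40. Adding that to $5,140.80 gives $6,055.20, past the $6,025 cap; patient pays only $6,025 − $5,140.80 = $884.20. Plan pays $2,286 − $884.20 = $1,401.80.
Claim 4 — $1,390: 40% coinsurance on $1,390 = $556. That would push OOP to $6,581, over the $6,025 cap, so patient pays $6,025 − $6,025 = $0. Plan pays $1,390 − $0 = $1,390.
Insurer total = bills − patient's total = $14,929 − $6,025 = $8,904.

$8,904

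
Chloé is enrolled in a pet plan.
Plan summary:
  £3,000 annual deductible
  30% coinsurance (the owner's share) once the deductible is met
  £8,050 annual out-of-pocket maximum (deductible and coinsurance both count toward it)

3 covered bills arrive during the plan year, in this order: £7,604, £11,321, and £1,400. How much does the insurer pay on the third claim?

£1,127.50

#1 (£7,604): £3,000 to deductible, leaving £4,604; coinsurance £4,604 × 30% = £1,381.20. Owner owes £4,381.20 (running OOP £4,381.20). Plan pays £7,604 − £4,381.20 = £3,222.80.
#2 (£11,321): deductible met; 30% of £11,321 = £3,396.30. Owner pays £3,396.30; OOP now £7,777.50. Plan pays £11,321 − £3,396.30 = £7,924.70.
#3 (£1,400): deductible met; 30% of £1,400 = £420. That would push OOP to £8,197.50, over the £8,050 cap, so owner pays £8,050 − £7,777.50 = £272.50. Plan pays £1,400 − £272.50 = £1,127.50.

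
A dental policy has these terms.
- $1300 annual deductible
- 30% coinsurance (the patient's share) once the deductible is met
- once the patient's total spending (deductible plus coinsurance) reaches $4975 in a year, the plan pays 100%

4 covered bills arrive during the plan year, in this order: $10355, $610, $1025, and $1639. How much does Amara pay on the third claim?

$307.50

Bill 1, $10355: $1300 to deductible, leaving $9055; coinsurance $9055 × 30% = $2716.50. Patient owes $4016.50 (running OOP $4016.50).
Bill 2, $610: 30% coinsurance on $610 = $183. Cost to patient: $183. OOP to date $4199.50.
Bill 3, $1025: deductible already satisfied, so patient's share is 30% × $1025 = $307.50. Patient pays $307.50; OOP now $4507.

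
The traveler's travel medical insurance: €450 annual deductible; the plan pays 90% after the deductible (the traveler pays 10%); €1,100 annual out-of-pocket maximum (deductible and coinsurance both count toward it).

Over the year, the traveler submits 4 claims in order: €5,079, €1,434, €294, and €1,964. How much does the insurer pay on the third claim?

€264.60

Bill 1, €5,079: €450 finishes the deductible; €4,629 goes to coinsurance; traveler's 10% is €462.90. Traveler owes €912.90 (running OOP €912.90). Insurer: €5,079 − €912.90 = €4,166.10.
Bill 2, €1,434: 10% coinsurance on €1,434 = €143.40. Cost to traveler: €143.40. OOP to date €1,056.30. Plan pays €1,434 − €143.40 = €1,290.60.
Bill 3, €294: deductible met; 10% of €294 = €29.40. Traveler owes €29.40 (running OOP €1,085.70). Insurer: €294 − €29.40 = €264.60.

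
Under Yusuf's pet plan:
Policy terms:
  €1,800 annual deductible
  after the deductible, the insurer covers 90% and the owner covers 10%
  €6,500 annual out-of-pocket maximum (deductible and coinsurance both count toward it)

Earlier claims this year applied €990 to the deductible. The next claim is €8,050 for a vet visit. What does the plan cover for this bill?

Deductible still to meet: €1,800 − €990 = €810.
After the €810 deductible portion, €8,050 − €810 = €7,240 is subject to coinsurance.
Coinsurance: €7,240 × 10% = €724.
So the owner owes €810 + €724 = €1,534 before any cap.
Cumulative spending €990 + €1,534 = €2,524 stays under the €6,500 maximum.
The plan picks up €8,050 − €1,534 = €6,516.

€6,516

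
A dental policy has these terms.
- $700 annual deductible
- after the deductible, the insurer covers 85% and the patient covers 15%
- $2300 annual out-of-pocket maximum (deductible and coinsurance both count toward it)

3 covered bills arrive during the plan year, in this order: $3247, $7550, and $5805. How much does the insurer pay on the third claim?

Claim 1 ($3247): $700 to deductible, leaving $2547; 15% of $2547 = $382.05. Patient pays $1082.05; OOP now $1082.05. Plan pays $3247 − $1082.05 = $2164.95.
Claim 2 ($7550): 15% coinsurance on $7550 = $1132.50. Patient owes $1132.50 (running OOP $2214.55). Insurer: $7550 − $1132.50 = $6417.50.
Claim 3 ($5805): deductible met; 15% of $5805 = $870.75. That would push OOP to $3085.30, over the $2300 cap, so patient pays $2300 − $2214.55 = $85.45. Insurer: $5805 − $85.45 = $5719.55.

$5719.55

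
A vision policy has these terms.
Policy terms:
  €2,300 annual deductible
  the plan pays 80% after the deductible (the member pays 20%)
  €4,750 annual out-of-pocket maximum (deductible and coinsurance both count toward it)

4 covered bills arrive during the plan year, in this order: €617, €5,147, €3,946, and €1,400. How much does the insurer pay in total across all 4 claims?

Claim 1 — €617: fully absorbed by the deductible. Member owes €617 (running OOP €617). Plan pays €617 − €617 = €0.
Claim 2 — €5,147: €1,683 to deductible, leaving €3,464; coinsurance €3,464 × 20% = €692.80. Cost to member: €2,375.80. OOP to date €2,992.80. Plan pays €5,147 − €2,375.80 = €2,771.20.
Claim 3 — €3,946: 20% coinsurance on €3,946 = €789.20. Member pays €789.20; OOP now €3,782. Plan pays €3,946 − €789.20 = €3,156.80.
Claim 4 — €1,400: deductible already satisfied, so member's share is 20% × €1,400 = €280. Cost to member: €280. OOP to date €4,062. Insurer: €1,400 − €280 = €1,120.
Insurer total = bills − member's total = €11,110 − €4,062 = €7,048.

€7,048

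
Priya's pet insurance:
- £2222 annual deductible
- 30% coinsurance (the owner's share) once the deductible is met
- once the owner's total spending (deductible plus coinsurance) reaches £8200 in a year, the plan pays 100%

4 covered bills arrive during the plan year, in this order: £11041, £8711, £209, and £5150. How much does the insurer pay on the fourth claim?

Bill 1, £11041: deductible takes £2222, £8819 remains; owner's 30% is £2645.70. Owner pays £4867.70; OOP now £4867.70. Insurer: £11041 − £4867.70 = £6173.30.
Bill 2, £8711: deductible met; 30% of £8711 = £2613.30. Owner pays £2613.30; OOP now £7481. Insurer: £8711 − £2613.30 = £6097.70.
Bill 3, £209: 30% coinsurance on £209 = £62.70. Owner owes £62.70 (running OOP £7543.70). Plan pays £209 − £62.70 = £146.30.
Bill 4, £5150: 30% coinsurance on £5150 = £1545. OOP would hit £9088.70 > £8200, so the cap limits the owner to £8200 − £7543.70 = £656.30. Plan pays £5150 − £656.30 = £4493.70.

£4493.70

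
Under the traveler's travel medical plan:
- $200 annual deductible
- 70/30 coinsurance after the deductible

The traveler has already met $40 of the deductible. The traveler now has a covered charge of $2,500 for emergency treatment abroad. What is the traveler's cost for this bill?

$862

$40 of the $200 deductible is already met, leaving $160.
After the $160 deductible portion, $2,500 − $160 = $2,340 is subject to coinsurance.
Coinsurance: $2,340 × 30% = $702.
Traveler responsibility: $160 + $702 = $862.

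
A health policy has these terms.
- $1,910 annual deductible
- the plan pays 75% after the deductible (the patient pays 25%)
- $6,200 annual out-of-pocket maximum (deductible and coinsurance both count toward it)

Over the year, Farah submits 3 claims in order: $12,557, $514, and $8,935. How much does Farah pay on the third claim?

$1,499.75

Claim 1 — $12,557: $1,910 to deductible, leaving $10,647; 25% of $10,647 = $2,661.75. Patient owes $4,571.75 (running OOP $4,571.75).
Claim 2 — $514: deductible met; 25% of $514 = $128.50. Cost to patient: $128.50. OOP to date $4,700.25.
Claim 3 — $8,935: 25% coinsurance on $8,935 = $2,233.75. That would push OOP to $6,934, over the $6,200 cap, so patient pays $6,200 − $4,700.25 = $1,499.75.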